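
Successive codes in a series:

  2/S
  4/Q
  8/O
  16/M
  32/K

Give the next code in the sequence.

First component — ×2 each step: 2, 4, 8, 16, 32 → 64.
Letter goes S, Q, O, M, K → I (letters move back 2 places in the alphabet).
Combining the parts gives 64/I.

64/I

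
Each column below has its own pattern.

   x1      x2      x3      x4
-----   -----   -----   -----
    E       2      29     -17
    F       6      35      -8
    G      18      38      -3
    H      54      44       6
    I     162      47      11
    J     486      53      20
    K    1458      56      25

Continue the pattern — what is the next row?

Column x1 — letters move forward 1 place in the alphabet: E, F, G, H, I, J, K → L.
For the column x2, ×3 each step: 2, 6, 18, 54, 162, 486, 1458 → 4374.
Column x3: alternating steps +6, +3, +6, +3, …; 29, 35, 38, 44, 47, 53, 56 → 62.
Column x4: -17, -8, -3, 6, 11, 20, 25 → 34 (alternating steps +9, +5, +9, +5, …).
So the next row is L  4374  62  34.

L  4374  62  34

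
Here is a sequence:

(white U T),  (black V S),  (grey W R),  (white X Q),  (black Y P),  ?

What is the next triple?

Shade: repeats white → black → grey, so white, black, grey, white, black → grey.
For the first letter, letters move forward 1 place in the alphabet: U, V, W, X, Y → Z.
Second letter: T, S, R, Q, P → O (letters move back 1 place in the alphabet).
Combining the parts gives (grey Z O).

(grey Z O)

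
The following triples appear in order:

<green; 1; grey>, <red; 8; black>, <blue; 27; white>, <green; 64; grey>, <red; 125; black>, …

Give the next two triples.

<blue; 216; white>, <green; 343; grey>

Colour — repeats green → red → blue: green, red, blue, green, red → blue → green.
For the second slot, perfect cubes: 1³, 2³, 3³, …: 1, 8, 27, 64, 125 → 216 → 343.
For the shade, repeats grey → black → white: grey, black, white, grey, black → white → grey.
Putting the parts together: <blue; 216; white> and then <green; 343; grey>.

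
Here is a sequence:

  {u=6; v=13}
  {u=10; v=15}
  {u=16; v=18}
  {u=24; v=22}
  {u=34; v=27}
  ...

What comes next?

U: differences are 4, 6, 8, … (increasing by 2 each time), so 6, 10, 16, 24, 34 → 46.
V goes 13, 15, 18, 22, 27 → 33 (differences are 2, 3, 4, … (increasing by 1 each time)).
Combining the parts gives {u=46; v=33}.

{u=46; v=33}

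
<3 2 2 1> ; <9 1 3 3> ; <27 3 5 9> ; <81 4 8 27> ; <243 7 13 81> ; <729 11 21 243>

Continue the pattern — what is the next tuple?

First component: 3, 9, 27, 81, 243, 729 → 2187 (×3 each step).
For the second component, each term is the sum of the two before it: 2, 1, 3, 4, 7, 11 → 18.
Third component: each term is the sum of the two before it, so 2, 3, 5, 8, 13, 21 → 34.
Fourth component: ×3 each step; 1, 3, 9, 27, 81, 243 → 729.
Putting it together: <2187 18 34 729>.

<2187 18 34 729>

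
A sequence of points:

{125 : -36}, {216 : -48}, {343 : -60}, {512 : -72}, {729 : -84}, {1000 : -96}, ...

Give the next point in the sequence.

First slot: perfect cubes: 5³, 6³, 7³, …, so 125, 216, 343, 512, 729, 1000 → 1331.
Second slot goes -36, -48, -60, -72, -84, -96 → -108 (−12 each step).
Putting it together: {1331 : -108}.

{1331 : -108}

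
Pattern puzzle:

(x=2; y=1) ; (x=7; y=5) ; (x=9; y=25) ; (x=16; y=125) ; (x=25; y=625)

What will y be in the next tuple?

X: 2, 7, 9, 16, 25 → 41 (each term is the sum of the two before it).
For the y, ×5 each step: 1, 5, 25, 125, 625 → 3125.

3125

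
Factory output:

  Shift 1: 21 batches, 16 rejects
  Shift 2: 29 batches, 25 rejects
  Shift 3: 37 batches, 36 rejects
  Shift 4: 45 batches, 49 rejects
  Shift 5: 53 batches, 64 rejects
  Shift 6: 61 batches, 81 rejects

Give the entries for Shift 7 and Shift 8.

Batches: +8 each step; 21, 29, 37, 45, 53, 61 → 69 → 77.
Rejects: perfect squares: 4², 5², 6², …; 16, 25, 36, 49, 64, 81 → 100 → 121.
Putting the parts together: 69 batches, 100 rejects and then 77 batches, 121 rejects.

69 batches, 100 rejects; 77 batches, 121 rejects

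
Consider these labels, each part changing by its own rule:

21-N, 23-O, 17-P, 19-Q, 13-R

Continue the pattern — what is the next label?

For the first component, alternating steps +2, −6, +2, −6, …: 21, 23, 17, 19, 13 → 15.
Letter: N, O, P, Q, R → S (letters move forward 1 place in the alphabet).
So the next label is 15-S.

15-S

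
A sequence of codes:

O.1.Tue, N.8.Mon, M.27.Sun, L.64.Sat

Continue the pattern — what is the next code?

Letter: letters move back 1 place in the alphabet; O, N, M, L → K.
Second component goes 1, 8, 27, 64 → 125 (perfect cubes: 1³, 2³, 3³, …).
Day: runs backward through the weekdays Mon→Sun; Tue, Mon, Sun, Sat → Fri.
Combining the parts gives K.125.Fri.

K.125.Fri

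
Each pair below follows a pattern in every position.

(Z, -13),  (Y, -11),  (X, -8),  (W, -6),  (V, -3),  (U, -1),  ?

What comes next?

(T, 2)

Letter — letters move back 1 place in the alphabet: Z, Y, X, W, V, U → T.
Second slot: alternating steps +2, +3, +2, +3, …; -13, -11, -8, -6, -3, -1 → 2.
Putting it together: (T, 2).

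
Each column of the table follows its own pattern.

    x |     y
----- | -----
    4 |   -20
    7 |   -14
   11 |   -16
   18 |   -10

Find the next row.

Column x: each term is the sum of the two before it; 4, 7, 11, 18 → 29.
Column y — alternating steps +6, −2, +6, −2, …: -20, -14, -16, -10 → -12.
Combining the parts gives 29  -12.

29  -12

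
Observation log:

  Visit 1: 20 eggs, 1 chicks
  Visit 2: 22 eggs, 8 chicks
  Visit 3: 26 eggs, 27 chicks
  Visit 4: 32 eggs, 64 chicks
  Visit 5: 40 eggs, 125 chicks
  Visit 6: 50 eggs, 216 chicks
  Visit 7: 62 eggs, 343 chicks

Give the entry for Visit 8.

76 eggs, 512 chicks

Eggs — differences are 2, 4, 6, … (increasing by 2 each time): 20, 22, 26, 32, 40, 50, 62 → 76.
Chicks: 1, 8, 27, 64, 125, 216, 343 → 512 (perfect cubes: 1³, 2³, 3³, …).
So the next line is 76 eggs, 512 chicks.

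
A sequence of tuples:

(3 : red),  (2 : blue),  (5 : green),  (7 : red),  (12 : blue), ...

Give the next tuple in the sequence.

For the first entry, each term is the sum of the two before it: 3, 2, 5, 7, 12 → 19.
Colour goes red, blue, green, red, blue → green (repeats red → blue → green).
Putting it together: (19 : green).

(19 : green)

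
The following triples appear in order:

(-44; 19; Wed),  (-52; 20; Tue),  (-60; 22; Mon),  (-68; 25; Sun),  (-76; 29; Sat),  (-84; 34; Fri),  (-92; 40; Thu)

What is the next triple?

First entry: -44, -52, -60, -68, -76, -84, -92 → -100 (−8 each step).
Second entry: differences are 1, 2, 3, … (increasing by 1 each time), so 19, 20, 22, 25, 29, 34, 40 → 47.
Day: runs backward through the weekdays Mon→Sun; Wed, Tue, Mon, Sun, Sat, Fri, Thu → Wed.
So the next triple is (-100; 47; Wed).

(-100; 47; Wed)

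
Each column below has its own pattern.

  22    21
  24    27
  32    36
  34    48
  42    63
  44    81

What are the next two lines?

52  102; 54  126

First component: alternating steps +2, +8, +2, +8, …, so 22, 24, 32, 34, 42, 44 → 52 → 54.
Second component: differences are 6, 9, 12, … (increasing by 3 each time); 21, 27, 36, 48, 63, 81 → 102 → 126.
Putting the parts together: 52  102 and then 54  126.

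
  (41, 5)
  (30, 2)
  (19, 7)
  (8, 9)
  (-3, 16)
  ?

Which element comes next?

First coordinate goes 41, 30, 19, 8, -3 → -14 (−11 each step).
Second coordinate: 5, 2, 7, 9, 16 → 25 (each term is the sum of the two before it).
So the next element is (-14, 25).

(-14, 25)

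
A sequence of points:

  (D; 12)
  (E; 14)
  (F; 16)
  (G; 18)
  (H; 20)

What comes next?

Letter: letters move forward 1 place in the alphabet, so D, E, F, G, H → I.
Second part goes 12, 14, 16, 18, 20 → 22 (+2 each step).
Putting it together: (I; 22).

(I; 22)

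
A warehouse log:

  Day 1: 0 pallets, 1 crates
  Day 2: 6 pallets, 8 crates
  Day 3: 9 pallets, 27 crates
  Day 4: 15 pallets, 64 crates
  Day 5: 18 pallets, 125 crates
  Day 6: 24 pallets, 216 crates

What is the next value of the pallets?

Pallets — alternating steps +6, +3, +6, +3, …: 0, 6, 9, 15, 18, 24 → 27.

27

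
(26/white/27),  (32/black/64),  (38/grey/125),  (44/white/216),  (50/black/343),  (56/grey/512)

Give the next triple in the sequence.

First entry — +6 each step: 26, 32, 38, 44, 50, 56 → 62.
Shade: white, black, grey, white, black, grey → white (repeats white → black → grey).
Third entry goes 27, 64, 125, 216, 343, 512 → 729 (perfect cubes: 3³, 4³, 5³, …).
Combining the parts gives (62/white/729).

(62/white/729)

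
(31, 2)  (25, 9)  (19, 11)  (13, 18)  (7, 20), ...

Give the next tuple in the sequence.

First slot: −6 each step; 31, 25, 19, 13, 7 → 1.
Second slot — alternating steps +7, +2, +7, +2, …: 2, 9, 11, 18, 20 → 27.
Putting it together: (1, 27).

(1, 27)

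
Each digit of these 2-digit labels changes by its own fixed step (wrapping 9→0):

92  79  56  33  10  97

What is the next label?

First digit: −2 each step, mod 10; 9, 7, 5, 3, 1, 9 → 7.
Second digit: −3 each step, mod 10; 2, 9, 6, 3, 0, 7 → 4.
Combining the parts gives 74.

74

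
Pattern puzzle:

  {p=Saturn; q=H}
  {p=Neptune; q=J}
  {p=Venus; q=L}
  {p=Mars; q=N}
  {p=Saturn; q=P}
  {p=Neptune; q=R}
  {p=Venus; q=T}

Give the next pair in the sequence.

P: Saturn, Neptune, Venus, Mars, Saturn, Neptune, Venus → Mars (repeats Saturn → Neptune → Venus → Mars).
For the q, letters move forward 2 places in the alphabet: H, J, L, N, P, R, T → V.
Combining the parts gives {p=Mars; q=V}.

{p=Mars; q=V}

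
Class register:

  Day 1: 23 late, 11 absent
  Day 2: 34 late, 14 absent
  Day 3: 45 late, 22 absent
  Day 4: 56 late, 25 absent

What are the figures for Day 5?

Late: +11 each step; 23, 34, 45, 56 → 67.
Absent — alternating steps +3, +8, +3, +8, …: 11, 14, 22, 25 → 33.
Putting it together: 67 late, 33 absent.

67 late, 33 absent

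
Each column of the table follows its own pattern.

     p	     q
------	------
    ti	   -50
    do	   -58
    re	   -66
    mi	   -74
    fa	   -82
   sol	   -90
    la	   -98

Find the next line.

ti  -106

Column p: runs through the solfège scale do→ti; ti, do, re, mi, fa, sol, la → ti.
Column q: -50, -58, -66, -74, -82, -90, -98 → -106 (−8 each step).
Putting it together: ti  -106.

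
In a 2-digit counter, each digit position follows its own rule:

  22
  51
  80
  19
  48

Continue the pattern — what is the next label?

For the first digit, +3 each step, mod 10: 2, 5, 8, 1, 4 → 7.
Second digit: 2, 1, 0, 9, 8 → 7 (−1 each step, mod 10).
Combining the parts gives 77.

77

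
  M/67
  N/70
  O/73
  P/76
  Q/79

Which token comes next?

For the letter, letters move forward 1 place in the alphabet: M, N, O, P, Q → R.
For the second component, +3 each step: 67, 70, 73, 76, 79 → 82.
Combining the parts gives R/82.

R/82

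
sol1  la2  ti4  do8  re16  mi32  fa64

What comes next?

For the note, runs through the solfège scale do→ti: sol, la, ti, do, re, mi, fa → sol.
Second component: ×2 each step; 1, 2, 4, 8, 16, 32, 64 → 128.
Combining the parts gives sol128.

sol128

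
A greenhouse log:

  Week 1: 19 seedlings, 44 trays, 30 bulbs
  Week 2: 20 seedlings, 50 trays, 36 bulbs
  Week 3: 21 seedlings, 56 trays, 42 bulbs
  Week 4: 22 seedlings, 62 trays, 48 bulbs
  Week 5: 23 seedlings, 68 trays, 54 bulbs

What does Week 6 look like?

24 seedlings, 74 trays, 60 bulbs

Seedlings — +1 each step: 19, 20, 21, 22, 23 → 24.
Trays: +6 each step, so 44, 50, 56, 62, 68 → 74.
For the bulbs, +6 each step: 30, 36, 42, 48, 54 → 60.
So the next row is 24 seedlings, 74 trays, 60 bulbs.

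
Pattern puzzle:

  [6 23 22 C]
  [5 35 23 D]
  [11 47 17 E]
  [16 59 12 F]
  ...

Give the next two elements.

For the first entry, each term is the sum of the two before it: 6, 5, 11, 16 → 27 → 43.
Second entry — +12 each step: 23, 35, 47, 59 → 71 → 83.
Third entry: together with the first entry always sums to 28; 22, 23, 17, 12 → 1 → -15.
Letter goes C, D, E, F → G → H (letters move forward 1 place in the alphabet).
So the next two elements are [27 71 1 G] and [43 83 -15 H].

[27 71 1 G], [43 83 -15 H]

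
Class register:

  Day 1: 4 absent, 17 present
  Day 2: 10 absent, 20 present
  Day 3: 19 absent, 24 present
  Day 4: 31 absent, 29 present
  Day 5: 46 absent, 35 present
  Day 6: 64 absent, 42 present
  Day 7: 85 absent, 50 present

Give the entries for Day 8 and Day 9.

109 absent, 59 present; 136 absent, 69 present

Absent — differences are 6, 9, 12, … (increasing by 3 each time): 4, 10, 19, 31, 46, 64, 85 → 109 → 136.
Present goes 17, 20, 24, 29, 35, 42, 50 → 59 → 69 (differences are 3, 4, 5, … (increasing by 1 each time)).
Putting the parts together: 109 absent, 59 present and then 136 absent, 69 present.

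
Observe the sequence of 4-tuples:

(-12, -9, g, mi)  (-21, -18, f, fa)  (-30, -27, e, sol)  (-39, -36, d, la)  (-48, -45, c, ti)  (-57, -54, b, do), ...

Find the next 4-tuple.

First component: −9 each step; -12, -21, -30, -39, -48, -57 → -66.
Second component — always 3 more than the first component: -9, -18, -27, -36, -45, -54 → -63.
Letter: letters move back 1 place in the alphabet, so g, f, e, d, c, b → a.
Note: mi, fa, sol, la, ti, do → re (runs through the solfège scale do→ti).
So the next 4-tuple is (-66, -63, a, re).

(-66, -63, a, re)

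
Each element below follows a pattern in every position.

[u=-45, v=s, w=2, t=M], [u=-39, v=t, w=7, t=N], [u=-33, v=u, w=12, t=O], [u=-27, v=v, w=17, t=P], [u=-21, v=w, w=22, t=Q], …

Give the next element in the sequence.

U — +6 each step: -45, -39, -33, -27, -21 → -15.
V: letters move forward 1 place in the alphabet; s, t, u, v, w → x.
W: +5 each step, so 2, 7, 12, 17, 22 → 27.
T goes M, N, O, P, Q → R (letters move forward 1 place in the alphabet).
Combining the parts gives [u=-15, v=x, w=27, t=R].

[u=-15, v=x, w=27, t=R]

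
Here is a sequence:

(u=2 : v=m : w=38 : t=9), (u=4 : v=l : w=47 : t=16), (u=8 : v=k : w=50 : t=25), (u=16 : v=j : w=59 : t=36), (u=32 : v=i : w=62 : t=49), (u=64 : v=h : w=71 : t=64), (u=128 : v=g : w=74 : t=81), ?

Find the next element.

U goes 2, 4, 8, 16, 32, 64, 128 → 256 (×2 each step).
V: m, l, k, j, i, h, g → f (letters move back 1 place in the alphabet).
W: alternating steps +9, +3, +9, +3, …; 38, 47, 50, 59, 62, 71, 74 → 83.
T goes 9, 16, 25, 36, 49, 64, 81 → 100 (perfect squares: 3², 4², 5², …).
Combining the parts gives (u=256 : v=f : w=83 : t=100).

(u=256 : v=f : w=83 : t=100)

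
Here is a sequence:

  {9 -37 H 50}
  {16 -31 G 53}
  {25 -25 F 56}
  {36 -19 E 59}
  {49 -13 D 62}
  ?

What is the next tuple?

{64 -7 C 65}

First coordinate: perfect squares: 3², 4², 5², …; 9, 16, 25, 36, 49 → 64.
For the second coordinate, +6 each step: -37, -31, -25, -19, -13 → -7.
For the letter, letters move back 1 place in the alphabet: H, G, F, E, D → C.
Fourth coordinate: +3 each step; 50, 53, 56, 59, 62 → 65.
Combining the parts gives {64 -7 C 65}.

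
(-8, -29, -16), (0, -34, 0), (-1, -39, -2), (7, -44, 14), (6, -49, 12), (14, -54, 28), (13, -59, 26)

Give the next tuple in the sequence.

First component: -8, 0, -1, 7, 6, 14, 13 → 21 (alternating steps +8, −1, +8, −1, …).
Second component: −5 each step, so -29, -34, -39, -44, -49, -54, -59 → -64.
Third component: always 2 × the first component; -16, 0, -2, 14, 12, 28, 26 → 42.
Putting it together: (21, -64, 42).

(21, -64, 42)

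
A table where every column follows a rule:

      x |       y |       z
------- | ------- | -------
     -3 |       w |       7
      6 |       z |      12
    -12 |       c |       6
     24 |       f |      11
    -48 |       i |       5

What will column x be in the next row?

96

Column x: ×(-2) each step, so -3, 6, -12, 24, -48 → 96.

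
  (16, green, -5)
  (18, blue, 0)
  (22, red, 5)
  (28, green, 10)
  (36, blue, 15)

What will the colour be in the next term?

First component: differences are 2, 4, 6, … (increasing by 2 each time); 16, 18, 22, 28, 36 → 46.
Colour — repeats green → blue → red: green, blue, red, green, blue → red.
Third component — +5 each step: -5, 0, 5, 10, 15 → 20.

red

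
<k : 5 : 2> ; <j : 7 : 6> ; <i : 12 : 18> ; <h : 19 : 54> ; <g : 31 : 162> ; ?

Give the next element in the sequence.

Letter: letters move back 1 place in the alphabet; k, j, i, h, g → f.
For the second value, each term is the sum of the two before it: 5, 7, 12, 19, 31 → 50.
Third value — ×3 each step: 2, 6, 18, 54, 162 → 486.
Putting it together: <f : 50 : 486>.

<f : 50 : 486>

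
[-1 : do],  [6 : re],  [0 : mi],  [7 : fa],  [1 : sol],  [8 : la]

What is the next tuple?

[2 : ti]

First value: -1, 6, 0, 7, 1, 8 → 2 (alternating steps +7, −6, +7, −6, …).
Note: runs through the solfège scale do→ti, so do, re, mi, fa, sol, la → ti.
Combining the parts gives [2 : ti].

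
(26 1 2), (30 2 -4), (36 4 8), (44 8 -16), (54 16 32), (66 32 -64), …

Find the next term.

(80 64 128)

First part: differences are 4, 6, 8, … (increasing by 2 each time); 26, 30, 36, 44, 54, 66 → 80.
Second part: ×2 each step, so 1, 2, 4, 8, 16, 32 → 64.
For the third part, ×(-2) each step: 2, -4, 8, -16, 32, -64 → 128.
Putting it together: (80 64 128).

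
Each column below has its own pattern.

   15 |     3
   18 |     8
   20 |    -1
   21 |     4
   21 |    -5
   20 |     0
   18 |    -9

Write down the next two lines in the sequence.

15  -4; 11  -13

First component — differences are 3, 2, 1, … (decreasing by 1 each time): 15, 18, 20, 21, 21, 20, 18 → 15 → 11.
Second component: alternating steps +5, −9, +5, −9, …, so 3, 8, -1, 4, -5, 0, -9 → -4 → -13.
Putting the parts together: 15  -4 and then 11  -13.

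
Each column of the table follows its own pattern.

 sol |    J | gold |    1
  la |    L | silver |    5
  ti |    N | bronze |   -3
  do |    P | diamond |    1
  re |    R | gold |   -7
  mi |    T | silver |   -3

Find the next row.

For the note, runs through the solfège scale do→ti: sol, la, ti, do, re, mi → fa.
Letter: letters move forward 2 places in the alphabet; J, L, N, P, R, T → V.
Rank goes gold, silver, bronze, diamond, gold, silver → bronze (repeats gold → silver → bronze → diamond).
Fourth component: 1, 5, -3, 1, -7, -3 → -11 (alternating steps +4, −8, +4, −8, …).
So the next row is fa  V  bronze  -11.

fa  V  bronze  -11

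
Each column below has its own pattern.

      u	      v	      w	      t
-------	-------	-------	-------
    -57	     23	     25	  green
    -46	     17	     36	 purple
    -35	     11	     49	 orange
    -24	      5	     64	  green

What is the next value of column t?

purple

Column t goes green, purple, orange, green → purple (repeats green → purple → orange).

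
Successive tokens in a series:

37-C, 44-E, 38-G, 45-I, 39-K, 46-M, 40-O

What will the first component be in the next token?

First component: alternating steps +7, −6, +7, −6, …; 37, 44, 38, 45, 39, 46, 40 → 47.

47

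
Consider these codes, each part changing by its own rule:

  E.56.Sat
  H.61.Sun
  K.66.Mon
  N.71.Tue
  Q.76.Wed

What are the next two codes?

T.81.Thu, W.86.Fri

For the letter, letters move forward 3 places in the alphabet: E, H, K, N, Q → T → W.
Second component goes 56, 61, 66, 71, 76 → 81 → 86 (+5 each step).
For the day, runs through the weekdays Mon→Sun: Sat, Sun, Mon, Tue, Wed → Thu → Fri.
Putting the parts together: T.81.Thu and then W.86.Fri.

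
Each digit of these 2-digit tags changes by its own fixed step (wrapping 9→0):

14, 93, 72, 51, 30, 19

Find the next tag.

For the first digit, −2 each step, mod 10: 1, 9, 7, 5, 3, 1 → 9.
Second digit — −1 each step, mod 10: 4, 3, 2, 1, 0, 9 → 8.
So the next tag is 98.

98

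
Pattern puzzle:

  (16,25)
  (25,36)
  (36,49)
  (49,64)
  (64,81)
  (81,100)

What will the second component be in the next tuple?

121

First component: perfect squares: 4², 5², 6², …, so 16, 25, 36, 49, 64, 81 → 100.
For the second component, perfect squares: 5², 6², 7², …: 25, 36, 49, 64, 81, 100 → 121.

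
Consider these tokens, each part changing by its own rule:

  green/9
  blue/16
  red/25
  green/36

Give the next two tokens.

blue/49 then red/64

For the colour, repeats green → blue → red: green, blue, red, green → blue → red.
Second component: perfect squares: 3², 4², 5², …, so 9, 16, 25, 36 → 49 → 64.
Putting the parts together: blue/49 and then red/64.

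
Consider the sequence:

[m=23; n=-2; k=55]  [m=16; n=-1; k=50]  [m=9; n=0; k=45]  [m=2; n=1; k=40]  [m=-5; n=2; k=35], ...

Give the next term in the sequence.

[m=-12; n=3; k=30]

For the m, −7 each step: 23, 16, 9, 2, -5 → -12.
N: +1 each step; -2, -1, 0, 1, 2 → 3.
K goes 55, 50, 45, 40, 35 → 30 (−5 each step).
Combining the parts gives [m=-12; n=3; k=30].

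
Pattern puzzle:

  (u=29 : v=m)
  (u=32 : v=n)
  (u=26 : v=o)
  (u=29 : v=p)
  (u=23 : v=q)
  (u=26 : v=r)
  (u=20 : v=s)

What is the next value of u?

23

U — alternating steps +3, −6, +3, −6, …: 29, 32, 26, 29, 23, 26, 20 → 23.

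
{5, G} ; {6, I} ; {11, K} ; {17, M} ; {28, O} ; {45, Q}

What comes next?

{73, S}

First entry — each term is the sum of the two before it: 5, 6, 11, 17, 28, 45 → 73.
For the letter, letters move forward 2 places in the alphabet: G, I, K, M, O, Q → S.
So the next pair is {73, S}.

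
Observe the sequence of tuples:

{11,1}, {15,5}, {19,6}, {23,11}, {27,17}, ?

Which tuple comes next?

{31,28}

For the first coordinate, +4 each step: 11, 15, 19, 23, 27 → 31.
Second coordinate goes 1, 5, 6, 11, 17 → 28 (each term is the sum of the two before it).
Putting it together: {31,28}.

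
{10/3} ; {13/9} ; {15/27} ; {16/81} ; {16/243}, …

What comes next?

First value — differences are 3, 2, 1, … (decreasing by 1 each time): 10, 13, 15, 16, 16 → 15.
Second value goes 3, 9, 27, 81, 243 → 729 (×3 each step).
So the next term is {15/729}.

{15/729}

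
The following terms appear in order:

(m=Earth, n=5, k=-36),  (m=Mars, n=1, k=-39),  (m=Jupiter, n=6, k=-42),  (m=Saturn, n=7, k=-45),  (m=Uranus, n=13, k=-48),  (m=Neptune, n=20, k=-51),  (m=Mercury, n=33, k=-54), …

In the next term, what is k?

-57

K: -36, -39, -42, -45, -48, -51, -54 → -57 (−3 each step).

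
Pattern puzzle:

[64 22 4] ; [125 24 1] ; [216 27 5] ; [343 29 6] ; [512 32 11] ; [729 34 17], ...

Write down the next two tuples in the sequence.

First component — perfect cubes: 4³, 5³, 6³, …: 64, 125, 216, 343, 512, 729 → 1000 → 1331.
Second component: alternating steps +2, +3, +2, +3, …; 22, 24, 27, 29, 32, 34 → 37 → 39.
Third component: 4, 1, 5, 6, 11, 17 → 28 → 45 (each term is the sum of the two before it).
So the next two tuples are [1000 37 28] and [1331 39 45].

[1000 37 28], [1331 39 45]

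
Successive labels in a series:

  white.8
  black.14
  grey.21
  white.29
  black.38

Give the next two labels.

grey.48, white.59

For the shade, repeats white → black → grey: white, black, grey, white, black → grey → white.
Second component: differences are 6, 7, 8, … (increasing by 1 each time); 8, 14, 21, 29, 38 → 48 → 59.
So the next two labels are grey.48 and white.59.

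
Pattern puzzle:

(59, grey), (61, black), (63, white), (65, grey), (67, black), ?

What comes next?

(69, white)

For the first component, +2 each step: 59, 61, 63, 65, 67 → 69.
Shade goes grey, black, white, grey, black → white (repeats grey → black → white).
Combining the parts gives (69, white).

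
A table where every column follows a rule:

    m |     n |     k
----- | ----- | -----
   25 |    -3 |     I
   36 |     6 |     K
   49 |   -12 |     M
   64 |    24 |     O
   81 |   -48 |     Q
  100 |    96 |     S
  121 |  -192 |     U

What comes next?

For the column m, perfect squares: 5², 6², 7², …: 25, 36, 49, 64, 81, 100, 121 → 144.
Column n — ×(-2) each step: -3, 6, -12, 24, -48, 96, -192 → 384.
Column k: letters move forward 2 places in the alphabet, so I, K, M, O, Q, S, U → W.
Combining the parts gives 144  384  W.

144  384  W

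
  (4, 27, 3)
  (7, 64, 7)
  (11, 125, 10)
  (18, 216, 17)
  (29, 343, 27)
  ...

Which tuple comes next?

(47, 512, 44)

First slot: each term is the sum of the two before it, so 4, 7, 11, 18, 29 → 47.
Second slot goes 27, 64, 125, 216, 343 → 512 (perfect cubes: 3³, 4³, 5³, …).
Third slot: each term is the sum of the two before it; 3, 7, 10, 17, 27 → 44.
So the next tuple is (47, 512, 44).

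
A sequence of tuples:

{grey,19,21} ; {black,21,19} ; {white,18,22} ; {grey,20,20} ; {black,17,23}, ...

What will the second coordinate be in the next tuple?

Shade — repeats grey → black → white: grey, black, white, grey, black → white.
Second coordinate: alternating steps +2, −3, +2, −3, …, so 19, 21, 18, 20, 17 → 19.
For the third coordinate, together with the second coordinate always sums to 40: 21, 19, 22, 20, 23 → 21.

19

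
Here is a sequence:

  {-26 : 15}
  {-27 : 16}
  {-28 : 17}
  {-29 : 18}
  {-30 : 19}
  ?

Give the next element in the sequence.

First entry: −1 each step, so -26, -27, -28, -29, -30 → -31.
For the second entry, together with the first entry always sums to -11: 15, 16, 17, 18, 19 → 20.
Combining the parts gives {-31 : 20}.

{-31 : 20}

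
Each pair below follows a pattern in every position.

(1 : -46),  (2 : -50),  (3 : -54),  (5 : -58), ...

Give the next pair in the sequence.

First coordinate: each term is the sum of the two before it, so 1, 2, 3, 5 → 8.
Second coordinate: −4 each step, so -46, -50, -54, -58 → -62.
So the next pair is (8 : -62).

(8 : -62)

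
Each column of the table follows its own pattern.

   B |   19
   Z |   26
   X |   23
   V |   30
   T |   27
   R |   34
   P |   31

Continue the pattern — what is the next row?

N  38

For the letter, letters move back 2 places in the alphabet, wrapping A→Z: B, Z, X, V, T, R, P → N.
Second component goes 19, 26, 23, 30, 27, 34, 31 → 38 (alternating steps +7, −3, +7, −3, …).
Combining the parts gives N  38.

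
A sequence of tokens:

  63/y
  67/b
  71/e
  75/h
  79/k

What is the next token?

83/n

First component: +4 each step; 63, 67, 71, 75, 79 → 83.
Letter: letters move forward 3 places in the alphabet, wrapping Z→A, so y, b, e, h, k → n.
Combining the parts gives 83/n.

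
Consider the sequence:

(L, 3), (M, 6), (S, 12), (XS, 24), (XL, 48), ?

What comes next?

(L, 96)

Size: runs backward through clothing sizes XS→XL, so L, M, S, XS, XL → L.
Second coordinate — ×2 each step: 3, 6, 12, 24, 48 → 96.
So the next term is (L, 96).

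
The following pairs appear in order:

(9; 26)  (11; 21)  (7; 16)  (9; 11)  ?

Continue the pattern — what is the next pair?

First entry: alternating steps +2, −4, +2, −4, …; 9, 11, 7, 9 → 5.
For the second entry, −5 each step: 26, 21, 16, 11 → 6.
So the next pair is (5; 6).

(5; 6)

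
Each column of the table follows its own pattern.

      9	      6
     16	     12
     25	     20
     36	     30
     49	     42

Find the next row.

First component: perfect squares: 3², 4², 5², …, so 9, 16, 25, 36, 49 → 64.
Second component: 6, 12, 20, 30, 42 → 56 (differences are 6, 8, 10, … (increasing by 2 each time)).
So the next row is 64  56.

64  56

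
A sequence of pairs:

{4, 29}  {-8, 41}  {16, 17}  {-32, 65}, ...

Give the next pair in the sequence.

First slot: 4, -8, 16, -32 → 64 (×(-2) each step).
For the second slot, together with the first slot always sums to 33: 29, 41, 17, 65 → -31.
Combining the parts gives {64, -31}.

{64, -31}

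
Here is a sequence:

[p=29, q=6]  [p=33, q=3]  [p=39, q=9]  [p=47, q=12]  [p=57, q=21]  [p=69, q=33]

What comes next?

[p=83, q=54]

P: differences are 4, 6, 8, … (increasing by 2 each time), so 29, 33, 39, 47, 57, 69 → 83.
For the q, each term is the sum of the two before it: 6, 3, 9, 12, 21, 33 → 54.
Putting it together: [p=83, q=54].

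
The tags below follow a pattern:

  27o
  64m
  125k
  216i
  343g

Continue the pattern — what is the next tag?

First component: 27, 64, 125, 216, 343 → 512 (perfect cubes: 3³, 4³, 5³, …).
Letter: letters move back 2 places in the alphabet, so o, m, k, i, g → e.
Putting it together: 512e.

512e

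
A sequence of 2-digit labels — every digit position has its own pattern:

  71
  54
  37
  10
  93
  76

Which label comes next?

First digit: 7, 5, 3, 1, 9, 7 → 5 (−2 each step, mod 10).
Second digit: 1, 4, 7, 0, 3, 6 → 9 (+3 each step, mod 10).
Putting it together: 59.

59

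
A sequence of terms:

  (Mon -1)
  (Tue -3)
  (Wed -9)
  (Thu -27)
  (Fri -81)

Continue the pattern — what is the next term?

For the day, runs through the weekdays Mon→Sun: Mon, Tue, Wed, Thu, Fri → Sat.
Second value goes -1, -3, -9, -27, -81 → -243 (×3 each step).
So the next term is (Sat -243).

(Sat -243)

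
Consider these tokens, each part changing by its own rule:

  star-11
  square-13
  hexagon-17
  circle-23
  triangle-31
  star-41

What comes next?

square-53

Shape — repeats star → square → hexagon → circle → triangle: star, square, hexagon, circle, triangle, star → square.
Second component — differences are 2, 4, 6, … (increasing by 2 each time): 11, 13, 17, 23, 31, 41 → 53.
Combining the parts gives square-53.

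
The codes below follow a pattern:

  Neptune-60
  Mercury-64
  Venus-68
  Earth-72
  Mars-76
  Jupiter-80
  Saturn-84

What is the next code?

Planet: Neptune, Mercury, Venus, Earth, Mars, Jupiter, Saturn → Uranus (runs through the planets Mercury→Neptune).
Second component — +4 each step: 60, 64, 68, 72, 76, 80, 84 → 88.
Combining the parts gives Uranus-88.

Uranus-88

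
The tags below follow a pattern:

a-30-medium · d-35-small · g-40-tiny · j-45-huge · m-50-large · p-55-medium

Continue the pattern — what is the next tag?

Letter: a, d, g, j, m, p → s (letters move forward 3 places in the alphabet).
Second component goes 30, 35, 40, 45, 50, 55 → 60 (+5 each step).
Size: medium, small, tiny, huge, large, medium → small (repeats medium → small → tiny → huge → large).
Combining the parts gives s-60-small.

s-60-small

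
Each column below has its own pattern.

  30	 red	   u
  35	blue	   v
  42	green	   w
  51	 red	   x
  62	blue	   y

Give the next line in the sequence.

75  green  z

First component: differences are 5, 7, 9, … (increasing by 2 each time), so 30, 35, 42, 51, 62 → 75.
Colour: repeats red → blue → green, so red, blue, green, red, blue → green.
Letter goes u, v, w, x, y → z (letters move forward 1 place in the alphabet).
Putting it together: 75  green  z.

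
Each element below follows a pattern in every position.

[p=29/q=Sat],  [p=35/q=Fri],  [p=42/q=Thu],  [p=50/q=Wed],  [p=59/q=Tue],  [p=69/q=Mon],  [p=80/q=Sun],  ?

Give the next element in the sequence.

[p=92/q=Sat]

P: 29, 35, 42, 50, 59, 69, 80 → 92 (differences are 6, 7, 8, … (increasing by 1 each time)).
Q — runs backward through the weekdays Mon→Sun: Sat, Fri, Thu, Wed, Tue, Mon, Sun → Sat.
So the next element is [p=92/q=Sat].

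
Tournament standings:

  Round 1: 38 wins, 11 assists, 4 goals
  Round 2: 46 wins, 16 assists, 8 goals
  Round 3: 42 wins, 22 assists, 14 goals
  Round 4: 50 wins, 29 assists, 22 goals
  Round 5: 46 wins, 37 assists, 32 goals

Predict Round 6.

54 wins, 46 assists, 44 goals

Wins goes 38, 46, 42, 50, 46 → 54 (alternating steps +8, −4, +8, −4, …).
Assists: differences are 5, 6, 7, … (increasing by 1 each time), so 11, 16, 22, 29, 37 → 46.
Goals: differences are 4, 6, 8, … (increasing by 2 each time); 4, 8, 14, 22, 32 → 44.
So the next row is 54 wins, 46 assists, 44 goals.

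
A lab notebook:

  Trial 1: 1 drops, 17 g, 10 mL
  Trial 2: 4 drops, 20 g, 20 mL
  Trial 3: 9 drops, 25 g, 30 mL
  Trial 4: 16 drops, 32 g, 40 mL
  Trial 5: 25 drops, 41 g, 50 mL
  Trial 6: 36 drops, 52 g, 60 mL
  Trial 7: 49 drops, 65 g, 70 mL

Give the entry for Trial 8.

Drops: perfect squares: 1², 2², 3², …, so 1, 4, 9, 16, 25, 36, 49 → 64.
G: 17, 20, 25, 32, 41, 52, 65 → 80 (differences are 3, 5, 7, … (increasing by 2 each time)).
ML goes 10, 20, 30, 40, 50, 60, 70 → 80 (+10 each step).
Combining the parts gives 64 drops, 80 g, 80 mL.

64 drops, 80 g, 80 mL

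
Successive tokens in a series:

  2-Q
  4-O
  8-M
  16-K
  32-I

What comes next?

64-G

For the first component, ×2 each step: 2, 4, 8, 16, 32 → 64.
Letter: letters move back 2 places in the alphabet; Q, O, M, K, I → G.
So the next token is 64-G.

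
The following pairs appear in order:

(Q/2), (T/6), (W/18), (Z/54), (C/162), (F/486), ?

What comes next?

Letter goes Q, T, W, Z, C, F → I (letters move forward 3 places in the alphabet, wrapping Z→A).
Second entry: ×3 each step, so 2, 6, 18, 54, 162, 486 → 1458.
So the next pair is (I/1458).

(I/1458)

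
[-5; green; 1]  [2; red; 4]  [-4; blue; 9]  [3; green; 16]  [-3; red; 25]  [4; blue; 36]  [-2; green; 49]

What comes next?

First coordinate: alternating steps +7, −6, +7, −6, …; -5, 2, -4, 3, -3, 4, -2 → 5.
Colour — repeats green → red → blue: green, red, blue, green, red, blue, green → red.
For the third coordinate, perfect squares: 1², 2², 3², …: 1, 4, 9, 16, 25, 36, 49 → 64.
Combining the parts gives [5; red; 64].

[5; red; 64]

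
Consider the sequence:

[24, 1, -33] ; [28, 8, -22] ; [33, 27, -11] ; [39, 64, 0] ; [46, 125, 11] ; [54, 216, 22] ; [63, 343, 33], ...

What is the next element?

[73, 512, 44]

First coordinate — differences are 4, 5, 6, … (increasing by 1 each time): 24, 28, 33, 39, 46, 54, 63 → 73.
Second coordinate: perfect cubes: 1³, 2³, 3³, …, so 1, 8, 27, 64, 125, 216, 343 → 512.
For the third coordinate, +11 each step: -33, -22, -11, 0, 11, 22, 33 → 44.
Combining the parts gives [73, 512, 44].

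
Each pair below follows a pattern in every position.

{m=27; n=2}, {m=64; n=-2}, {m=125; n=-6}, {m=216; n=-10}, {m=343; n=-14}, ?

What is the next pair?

M goes 27, 64, 125, 216, 343 → 512 (perfect cubes: 3³, 4³, 5³, …).
N: −4 each step; 2, -2, -6, -10, -14 → -18.
Combining the parts gives {m=512; n=-18}.

{m=512; n=-18}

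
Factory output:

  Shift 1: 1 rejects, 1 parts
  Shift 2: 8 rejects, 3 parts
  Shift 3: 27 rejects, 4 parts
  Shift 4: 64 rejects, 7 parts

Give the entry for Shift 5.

125 rejects, 11 parts

Rejects: perfect cubes: 1³, 2³, 3³, …; 1, 8, 27, 64 → 125.
Parts: 1, 3, 4, 7 → 11 (each term is the sum of the two before it).
Combining the parts gives 125 rejects, 11 parts.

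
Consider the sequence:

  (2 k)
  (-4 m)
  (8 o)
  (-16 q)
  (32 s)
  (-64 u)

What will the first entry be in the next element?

For the first entry, ×(-2) each step: 2, -4, 8, -16, 32, -64 → 128.
Letter: letters move forward 2 places in the alphabet, so k, m, o, q, s, u → w.

128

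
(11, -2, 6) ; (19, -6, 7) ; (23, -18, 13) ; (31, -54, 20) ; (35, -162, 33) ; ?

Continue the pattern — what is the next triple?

First part: 11, 19, 23, 31, 35 → 43 (alternating steps +8, +4, +8, +4, …).
Second part: ×3 each step; -2, -6, -18, -54, -162 → -486.
Third part goes 6, 7, 13, 20, 33 → 53 (each term is the sum of the two before it).
So the next triple is (43, -486, 53).

(43, -486, 53)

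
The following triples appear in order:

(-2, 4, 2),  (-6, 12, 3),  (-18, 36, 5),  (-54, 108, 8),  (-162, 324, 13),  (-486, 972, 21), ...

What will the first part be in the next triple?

First part goes -2, -6, -18, -54, -162, -486 → -1458 (×3 each step).
Second part: ×3 each step; 4, 12, 36, 108, 324, 972 → 2916.
Third part: each term is the sum of the two before it; 2, 3, 5, 8, 13, 21 → 34.

-1458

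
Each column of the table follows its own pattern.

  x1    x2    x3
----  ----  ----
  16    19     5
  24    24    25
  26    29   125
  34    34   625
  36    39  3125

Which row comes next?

44  44  15625

For the column x1, alternating steps +8, +2, +8, +2, …: 16, 24, 26, 34, 36 → 44.
Column x2 — +5 each step: 19, 24, 29, 34, 39 → 44.
Column x3: ×5 each step; 5, 25, 125, 625, 3125 → 15625.
Putting it together: 44  44  15625.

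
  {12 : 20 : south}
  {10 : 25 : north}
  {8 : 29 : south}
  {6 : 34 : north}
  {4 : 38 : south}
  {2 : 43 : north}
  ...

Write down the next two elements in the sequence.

First entry: 12, 10, 8, 6, 4, 2 → 0 → -2 (−2 each step).
Second entry — alternating steps +5, +4, +5, +4, …: 20, 25, 29, 34, 38, 43 → 47 → 52.
Direction: south, north, south, north, south, north → south → north (alternates south ↔ north).
So the next two elements are {0 : 47 : south} and {-2 : 52 : north}.

{0 : 47 : south}, {-2 : 52 : north}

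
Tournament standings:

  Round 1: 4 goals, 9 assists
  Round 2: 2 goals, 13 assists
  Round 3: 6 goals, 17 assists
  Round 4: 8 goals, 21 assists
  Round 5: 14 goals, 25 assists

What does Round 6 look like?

22 goals, 29 assists

Goals: each term is the sum of the two before it, so 4, 2, 6, 8, 14 → 22.
Assists — +4 each step: 9, 13, 17, 21, 25 → 29.
Putting it together: 22 goals, 29 assists.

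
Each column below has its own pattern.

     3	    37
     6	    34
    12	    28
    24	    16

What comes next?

48  -8

First component: ×2 each step, so 3, 6, 12, 24 → 48.
Second component — together with the first component always sums to 40: 37, 34, 28, 16 → -8.
Combining the parts gives 48  -8.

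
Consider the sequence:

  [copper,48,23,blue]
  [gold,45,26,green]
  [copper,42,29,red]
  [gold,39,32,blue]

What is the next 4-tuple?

[copper,36,35,green]

Metal: alternates copper ↔ gold, so copper, gold, copper, gold → copper.
For the second coordinate, −3 each step: 48, 45, 42, 39 → 36.
Third coordinate: 23, 26, 29, 32 → 35 (together with the second coordinate always sums to 71).
Colour goes blue, green, red, blue → green (repeats blue → green → red).
So the next 4-tuple is [copper,36,35,green].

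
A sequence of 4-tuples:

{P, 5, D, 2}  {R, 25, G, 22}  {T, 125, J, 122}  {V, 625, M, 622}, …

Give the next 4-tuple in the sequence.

{X, 3125, P, 3122}

First letter — letters move forward 2 places in the alphabet: P, R, T, V → X.
Second coordinate — ×5 each step: 5, 25, 125, 625 → 3125.
Second letter: letters move forward 3 places in the alphabet; D, G, J, M → P.
Fourth coordinate — always 3 less than the second coordinate: 2, 22, 122, 622 → 3122.
So the next 4-tuple is {X, 3125, P, 3122}.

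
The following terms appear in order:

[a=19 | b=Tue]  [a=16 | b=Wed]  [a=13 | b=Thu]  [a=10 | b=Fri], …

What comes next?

[a=7 | b=Sat]

For the a, −3 each step: 19, 16, 13, 10 → 7.
B goes Tue, Wed, Thu, Fri → Sat (runs through the weekdays Mon→Sun).
So the next term is [a=7 | b=Sat].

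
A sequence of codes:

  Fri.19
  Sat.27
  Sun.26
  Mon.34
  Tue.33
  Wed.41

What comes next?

Thu.40

Day: runs through the weekdays Mon→Sun, so Fri, Sat, Sun, Mon, Tue, Wed → Thu.
Second component: alternating steps +8, −1, +8, −1, …; 19, 27, 26, 34, 33, 41 → 40.
Putting it together: Thu.40.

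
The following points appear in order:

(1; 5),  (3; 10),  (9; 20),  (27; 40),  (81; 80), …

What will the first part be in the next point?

243

For the first part, ×3 each step: 1, 3, 9, 27, 81 → 243.
Second part goes 5, 10, 20, 40, 80 → 160 (×2 each step).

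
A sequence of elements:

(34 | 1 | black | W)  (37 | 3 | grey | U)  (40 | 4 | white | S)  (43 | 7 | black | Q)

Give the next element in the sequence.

First slot: 34, 37, 40, 43 → 46 (+3 each step).
For the second slot, each term is the sum of the two before it: 1, 3, 4, 7 → 11.
Shade goes black, grey, white, black → grey (repeats black → grey → white).
Letter goes W, U, S, Q → O (letters move back 2 places in the alphabet).
Putting it together: (46 | 11 | grey | O).

(46 | 11 | grey | O)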